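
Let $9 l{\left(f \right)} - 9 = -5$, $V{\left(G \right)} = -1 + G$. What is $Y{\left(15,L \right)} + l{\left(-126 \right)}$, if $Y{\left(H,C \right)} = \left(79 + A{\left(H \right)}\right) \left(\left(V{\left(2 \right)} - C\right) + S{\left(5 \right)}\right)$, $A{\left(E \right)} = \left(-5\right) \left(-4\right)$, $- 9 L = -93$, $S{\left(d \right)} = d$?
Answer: $- \frac{3857}{9} \approx -428.56$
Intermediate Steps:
$L = \frac{31}{3}$ ($L = \left(- \frac{1}{9}\right) \left(-93\right) = \frac{31}{3} \approx 10.333$)
$l{\left(f \right)} = \frac{4}{9}$ ($l{\left(f \right)} = 1 + \frac{1}{9} \left(-5\right) = 1 - \frac{5}{9} = \frac{4}{9}$)
$A{\left(E \right)} = 20$
$Y{\left(H,C \right)} = 594 - 99 C$ ($Y{\left(H,C \right)} = \left(79 + 20\right) \left(\left(\left(-1 + 2\right) - C\right) + 5\right) = 99 \left(\left(1 - C\right) + 5\right) = 99 \left(6 - C\right) = 594 - 99 C$)
$Y{\left(15,L \right)} + l{\left(-126 \right)} = \left(594 - 1023\right) + \frac{4}{9} = -429 + \frac{4}{9} = - \frac{3857}{9}$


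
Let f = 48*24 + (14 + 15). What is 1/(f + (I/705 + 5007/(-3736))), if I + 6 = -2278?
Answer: 2633880/3098549321 ≈ 0.00085004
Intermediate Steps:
I = -2284 (I = -6 - 2278 = -2284)
f = 1181 (f = 1152 + 29 = 1181)
1/(f + (I/705 + 5007/(-3736))) = 1/(1181 + (-2284/705 + 5007/(-3736))) = 1/(1181 + (-2284*1/705 + 5007*(-1/3736))) = 1/(1181 + (-2284/705 - 5007/3736)) = 1/(1181 - 12062959/2633880) = 1/(3098549321/2633880) = 2633880/3098549321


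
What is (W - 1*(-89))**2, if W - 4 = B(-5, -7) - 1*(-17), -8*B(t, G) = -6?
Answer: 196249/16 ≈ 12266.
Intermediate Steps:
B(t, G) = 3/4 (B(t, G) = -1/8*(-6) = 3/4)
W = 87/4 (W = 4 + (3/4 - 1*(-17)) = 4 + (3/4 + 17) = 4 + 71/4 = 87/4 ≈ 21.750)
(W - 1*(-89))**2 = (87/4 - 1*(-89))**2 = (87/4 + 89)**2 = (443/4)**2 = 196249/16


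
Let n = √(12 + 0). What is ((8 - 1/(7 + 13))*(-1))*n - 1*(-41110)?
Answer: 41110 - 159*√3/10 ≈ 41082.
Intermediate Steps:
n = 2*√3 (n = √12 = 2*√3 ≈ 3.4641)
((8 - 1/(7 + 13))*(-1))*n - 1*(-41110) = ((8 - 1/(7 + 13))*(-1))*(2*√3) - 1*(-41110) = ((8 - 1/20)*(-1))*(2*√3) + 41110 = ((159/20)*(-1))*(2*√3) + 41110 = -159*√3/10 + 41110 = 41110 - 159*√3/10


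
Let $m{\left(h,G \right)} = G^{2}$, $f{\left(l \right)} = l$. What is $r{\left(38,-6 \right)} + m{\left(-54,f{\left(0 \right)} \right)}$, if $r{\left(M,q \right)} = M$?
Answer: $38$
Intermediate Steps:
$r{\left(38,-6 \right)} + m{\left(-54,f{\left(0 \right)} \right)} = 38 + 0^{2} = 38 + 0 = 38$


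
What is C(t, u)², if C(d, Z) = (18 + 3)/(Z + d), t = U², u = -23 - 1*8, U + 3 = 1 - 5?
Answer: 49/36 ≈ 1.3611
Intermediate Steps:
U = -7 (U = -3 + (1 - 5) = -3 - 4 = -7)
u = -31 (u = -23 - 8 = -31)
t = 49 (t = (-7)² = 49)
C(d, Z) = 21/(Z + d)
C(t, u)² = (21/(-31 + 49))² = (21/18)² = (21*(1/18))² = (7/6)² = 49/36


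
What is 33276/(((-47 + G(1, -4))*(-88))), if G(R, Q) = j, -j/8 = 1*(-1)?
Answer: 2773/286 ≈ 9.6958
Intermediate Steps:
j = 8 (j = -8*(-1) = 8)
G(R, Q) = 8
33276/(((-47 + G(1, -4))*(-88))) = 33276/(((-47 + 8)*(-88))) = 33276/((-39*(-88))) = 33276/3432 = 33276*(1/3432) = 2773/286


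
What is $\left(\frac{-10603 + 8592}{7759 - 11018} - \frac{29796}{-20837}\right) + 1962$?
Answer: $\frac{133374078617}{67907783} \approx 1964.0$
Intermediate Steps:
$\left(\frac{-10603 + 8592}{7759 - 11018} - \frac{29796}{-20837}\right) + 1962 = \left(- \frac{2011}{-3259} - - \frac{29796}{20837}\right) + 1962 = \left(\left(-2011\right) \left(- \frac{1}{3259}\right) + \frac{29796}{20837}\right) + 1962 = \left(\frac{2011}{3259} + \frac{29796}{20837}\right) + 1962 = \frac{139008371}{67907783} + 1962 = \frac{133374078617}{67907783}$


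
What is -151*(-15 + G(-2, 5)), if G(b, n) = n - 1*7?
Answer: 2567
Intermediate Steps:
G(b, n) = -7 + n (G(b, n) = n - 7 = -7 + n)
-151*(-15 + G(-2, 5)) = -151*(-15 + (-7 + 5)) = -151*(-15 - 2) = -151*(-17) = 2567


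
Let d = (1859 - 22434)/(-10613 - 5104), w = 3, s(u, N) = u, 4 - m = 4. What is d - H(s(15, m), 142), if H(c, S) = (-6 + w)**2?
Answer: -120878/15717 ≈ -7.6909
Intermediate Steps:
m = 0 (m = 4 - 1*4 = 4 - 4 = 0)
H(c, S) = 9 (H(c, S) = (-6 + 3)**2 = (-3)**2 = 9)
d = 20575/15717 (d = -20575/(-15717) = -20575*(-1/15717) = 20575/15717 ≈ 1.3091)
d - H(s(15, m), 142) = 20575/15717 - 1*9 = 20575/15717 - 9 = -120878/15717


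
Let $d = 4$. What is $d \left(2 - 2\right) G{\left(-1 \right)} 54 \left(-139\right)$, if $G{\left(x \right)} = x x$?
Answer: $0$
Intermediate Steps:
$G{\left(x \right)} = x^{2}$
$d \left(2 - 2\right) G{\left(-1 \right)} 54 \left(-139\right) = 4 \left(2 - 2\right) \left(-1\right)^{2} \cdot 54 \left(-139\right) = 4 \cdot 0 \cdot 1 \cdot 54 \left(-139\right) = 0 \cdot 1 \cdot 54 \left(-139\right) = 0 \cdot 54 \left(-139\right) = 0 \left(-139\right) = 0$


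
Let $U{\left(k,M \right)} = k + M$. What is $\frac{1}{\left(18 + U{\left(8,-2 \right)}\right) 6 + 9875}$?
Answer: $\frac{1}{10019} \approx 9.981 \cdot 10^{-5}$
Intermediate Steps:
$U{\left(k,M \right)} = M + k$
$\frac{1}{\left(18 + U{\left(8,-2 \right)}\right) 6 + 9875} = \frac{1}{\left(18 + \left(-2 + 8\right)\right) 6 + 9875} = \frac{1}{\left(18 + 6\right) 6 + 9875} = \frac{1}{24 \cdot 6 + 9875} = \frac{1}{144 + 9875} = \frac{1}{10019}$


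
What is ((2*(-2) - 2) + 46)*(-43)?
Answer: -1720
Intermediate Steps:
((2*(-2) - 2) + 46)*(-43) = ((-4 - 2) + 46)*(-43) = (-6 + 46)*(-43) = 40*(-43) = -1720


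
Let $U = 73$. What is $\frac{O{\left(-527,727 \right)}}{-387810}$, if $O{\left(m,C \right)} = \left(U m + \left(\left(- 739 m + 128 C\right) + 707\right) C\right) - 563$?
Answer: $- \frac{175629499}{193905} \approx -905.75$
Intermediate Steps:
$O{\left(m,C \right)} = -563 + 73 m + C \left(707 - 739 m + 128 C\right)$ ($O{\left(m,C \right)} = \left(73 m + \left(\left(- 739 m + 128 C\right) + 707\right) C\right) - 563 = \left(73 m + \left(707 - 739 m + 128 C\right) C\right) - 563 = \left(73 m + C \left(707 - 739 m + 128 C\right)\right) - 563 = -563 + 73 m + C \left(707 - 739 m + 128 C\right)$)
$\frac{O{\left(-527,727 \right)}}{-387810} = \frac{-563 + 73 \left(-527\right) + 128 \cdot 727^{2} + 707 \cdot 727 - 537253 \left(-527\right)}{-387810} = \left(-563 - 38471 + 128 \cdot 528529 + 513989 + 283132331\right) \left(- \frac{1}{387810}\right) = \left(-563 - 38471 + 67651712 + 513989 + 283132331\right) \left(- \frac{1}{387810}\right) = 351258998 \left(- \frac{1}{387810}\right) = - \frac{175629499}{193905}$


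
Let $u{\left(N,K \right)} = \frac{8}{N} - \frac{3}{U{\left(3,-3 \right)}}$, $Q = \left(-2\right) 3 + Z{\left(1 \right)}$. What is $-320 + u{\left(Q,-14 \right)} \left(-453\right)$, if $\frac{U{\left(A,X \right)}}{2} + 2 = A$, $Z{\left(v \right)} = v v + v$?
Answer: $\frac{2531}{2} \approx 1265.5$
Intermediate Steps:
$Z{\left(v \right)} = v + v^{2}$ ($Z{\left(v \right)} = v^{2} + v = v + v^{2}$)
$U{\left(A,X \right)} = -4 + 2 A$
$Q = -4$ ($Q = \left(-2\right) 3 + 1 \left(1 + 1\right) = -6 + 1 \cdot 2 = -6 + 2 = -4$)
$u{\left(N,K \right)} = - \frac{3}{2} + \frac{8}{N}$ ($u{\left(N,K \right)} = \frac{8}{N} - \frac{3}{-4 + 2 \cdot 3} = \frac{8}{N} - \frac{3}{-4 + 6} = \frac{8}{N} - \frac{3}{2} = - \frac{3}{2} + \frac{8}{N}$)
$-320 + u{\left(Q,-14 \right)} \left(-453\right) = -320 + \left(- \frac{3}{2} + \frac{8}{-4}\right) \left(-453\right) = -320 + \left(- \frac{3}{2} + 8 \left(- \frac{1}{4}\right)\right) \left(-453\right) = -320 + \left(- \frac{3}{2} - 2\right) \left(-453\right) = -320 - - \frac{3171}{2} = -320 + \frac{3171}{2} = \frac{2531}{2}$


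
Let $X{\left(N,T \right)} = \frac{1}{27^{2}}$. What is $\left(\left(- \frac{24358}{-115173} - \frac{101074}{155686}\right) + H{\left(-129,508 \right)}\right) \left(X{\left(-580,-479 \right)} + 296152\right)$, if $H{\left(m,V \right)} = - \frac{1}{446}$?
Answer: $- \frac{379812288045411290849}{2914960212861426} \approx -1.303 \cdot 10^{5}$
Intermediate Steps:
$H{\left(m,V \right)} = - \frac{1}{446}$ ($H{\left(m,V \right)} = \left(-1\right) \frac{1}{446} = - \frac{1}{446}$)
$X{\left(N,T \right)} = \frac{1}{729}$
$\left(\left(- \frac{24358}{-115173} - \frac{101074}{155686}\right) + H{\left(-129,508 \right)}\right) \left(X{\left(-580,-479 \right)} + 296152\right) = \left(\left(- \frac{24358}{-115173} - \frac{101074}{155686}\right) - \frac{1}{446}\right) \left(\frac{1}{729} + 296152\right) = \left(\left(\left(-24358\right) \left(- \frac{1}{115173}\right) - \frac{50537}{77843}\right) - \frac{1}{446}\right) \frac{215894809}{729} = \left(\left(\frac{24358}{115173} - \frac{50537}{77843}\right) - \frac{1}{446}\right) \frac{215894809}{729} = \left(- \frac{3924398107}{8965411839} - \frac{1}{446}\right) \frac{215894809}{729} = \left(- \frac{1759246967561}{3998573680194}\right) \frac{215894809}{729} = - \frac{379812288045411290849}{2914960212861426}$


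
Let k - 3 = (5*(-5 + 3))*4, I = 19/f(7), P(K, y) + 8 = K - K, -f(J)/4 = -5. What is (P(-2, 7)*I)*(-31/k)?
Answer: -1178/185 ≈ -6.3676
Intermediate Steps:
f(J) = 20 (f(J) = -4*(-5) = 20)
P(K, y) = -8 (P(K, y) = -8 + (K - K) = -8 + 0 = -8)
I = 19/20 ≈ 0.95000
k = -37 (k = 3 + (5*(-5 + 3))*4 = 3 + (5*(-2))*4 = 3 - 10*4 = 3 - 40 = -37)
(P(-2, 7)*I)*(-31/k) = (-8*19/20)*(-31/(-37)) = -(-1178)*(-1)/(5*37) = -38/5*31/37 = -1178/185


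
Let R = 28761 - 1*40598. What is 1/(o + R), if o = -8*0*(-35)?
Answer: -1/11837 ≈ -8.4481e-5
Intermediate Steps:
o = 0 (o = 0*(-35) = 0)
R = -11837 (R = 28761 - 40598 = -11837)
1/(o + R) = 1/(0 - 11837) = 1/(-11837) = -1/11837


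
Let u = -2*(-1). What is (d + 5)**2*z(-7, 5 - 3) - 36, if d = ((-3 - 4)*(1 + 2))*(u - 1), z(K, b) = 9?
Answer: 2268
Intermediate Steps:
u = 2
d = -21 (d = ((-3 - 4)*(1 + 2))*(2 - 1) = -7*3*1 = -21*1 = -21)
(d + 5)**2*z(-7, 5 - 3) - 36 = (-21 + 5)**2*9 - 36 = (-16)**2*9 - 36 = 256*9 - 36 = 2304 - 36 = 2268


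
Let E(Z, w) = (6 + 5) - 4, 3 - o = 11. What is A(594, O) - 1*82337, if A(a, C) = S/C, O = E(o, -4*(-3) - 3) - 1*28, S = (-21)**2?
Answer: -82358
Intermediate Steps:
o = -8 (o = 3 - 1*11 = 3 - 11 = -8)
S = 441
E(Z, w) = 7 (E(Z, w) = 11 - 4 = 7)
O = -21 (O = 7 - 1*28 = 7 - 28 = -21)
A(a, C) = 441/C
A(594, O) - 1*82337 = 441/(-21) - 1*82337 = 441*(-1/21) - 82337 = -21 - 82337 = -82358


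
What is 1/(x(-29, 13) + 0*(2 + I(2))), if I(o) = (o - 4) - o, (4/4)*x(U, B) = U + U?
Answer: -1/58 ≈ -0.017241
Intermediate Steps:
x(U, B) = 2*U (x(U, B) = U + U = 2*U)
I(o) = -4 (I(o) = (-4 + o) - o = -4)
1/(x(-29, 13) + 0*(2 + I(2))) = 1/(2*(-29) + 0*(2 - 4)) = 1/(-58 + 0*(-2)) = 1/(-58 + 0) = 1/(-58) = -1/58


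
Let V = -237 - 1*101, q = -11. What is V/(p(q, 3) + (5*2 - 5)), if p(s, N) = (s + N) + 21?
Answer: -169/9 ≈ -18.778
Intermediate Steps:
p(s, N) = 21 + N + s (p(s, N) = (N + s) + 21 = 21 + N + s)
V = -338 (V = -237 - 101 = -338)
V/(p(q, 3) + (5*2 - 5)) = -338/((21 + 3 - 11) + (5*2 - 5)) = -338/(13 + (10 - 5)) = -338/(13 + 5) = -338/18 = -338*1/18 = -169/9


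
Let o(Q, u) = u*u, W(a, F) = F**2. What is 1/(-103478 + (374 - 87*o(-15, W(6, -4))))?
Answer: -1/125376 ≈ -7.9760e-6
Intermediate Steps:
o(Q, u) = u**2
1/(-103478 + (374 - 87*o(-15, W(6, -4)))) = 1/(-103478 + (374 - 87*((-4)**2)**2)) = 1/(-103478 + (374 - 87*16**2)) = 1/(-103478 + (374 - 87*256)) = 1/(-103478 + (374 - 22272)) = 1/(-103478 - 21898) = 1/(-125376) = -1/125376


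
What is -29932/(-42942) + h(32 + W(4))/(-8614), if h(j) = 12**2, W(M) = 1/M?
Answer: 62912650/92475597 ≈ 0.68032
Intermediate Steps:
h(j) = 144
-29932/(-42942) + h(32 + W(4))/(-8614) = -29932/(-42942) + 144/(-8614) = -29932*(-1/42942) + 144*(-1/8614) = 14966/21471 - 72/4307 = 62912650/92475597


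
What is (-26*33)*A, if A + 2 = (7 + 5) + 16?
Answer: -22308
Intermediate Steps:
A = 26 (A = -2 + ((7 + 5) + 16) = -2 + (12 + 16) = -2 + 28 = 26)
(-26*33)*A = -26*33*26 = -858*26 = -22308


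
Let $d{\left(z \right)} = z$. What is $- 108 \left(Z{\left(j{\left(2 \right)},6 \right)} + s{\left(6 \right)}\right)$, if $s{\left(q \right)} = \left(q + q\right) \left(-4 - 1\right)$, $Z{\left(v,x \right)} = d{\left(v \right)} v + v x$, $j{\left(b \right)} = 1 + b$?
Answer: $3564$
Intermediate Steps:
$Z{\left(v,x \right)} = v^{2} + v x$ ($Z{\left(v,x \right)} = v v + v x = v^{2} + v x$)
$s{\left(q \right)} = - 10 q$ ($s{\left(q \right)} = 2 q \left(-5\right) = - 10 q$)
$- 108 \left(Z{\left(j{\left(2 \right)},6 \right)} + s{\left(6 \right)}\right) = - 108 \left(\left(1 + 2\right) \left(\left(1 + 2\right) + 6\right) - 60\right) = - 108 \left(3 \left(3 + 6\right) - 60\right) = - 108 \left(3 \cdot 9 - 60\right) = - 108 \left(27 - 60\right) = \left(-108\right) \left(-33\right) = 3564$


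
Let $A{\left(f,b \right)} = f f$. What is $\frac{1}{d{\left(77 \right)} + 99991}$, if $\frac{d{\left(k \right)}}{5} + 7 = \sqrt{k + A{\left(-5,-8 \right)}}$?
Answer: $\frac{49978}{4995599693} - \frac{5 \sqrt{102}}{9991199386} \approx 9.9993 \cdot 10^{-6}$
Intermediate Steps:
$A{\left(f,b \right)} = f^{2}$
$d{\left(k \right)} = -35 + 5 \sqrt{25 + k}$ ($d{\left(k \right)} = -35 + 5 \sqrt{k + \left(-5\right)^{2}} = -35 + 5 \sqrt{k + 25} = -35 + 5 \sqrt{25 + k}$)
$\frac{1}{d{\left(77 \right)} + 99991} = \frac{1}{\left(-35 + 5 \sqrt{25 + 77}\right) + 99991} = \frac{1}{\left(-35 + 5 \sqrt{102}\right) + 99991} = \frac{1}{99956 + 5 \sqrt{102}}$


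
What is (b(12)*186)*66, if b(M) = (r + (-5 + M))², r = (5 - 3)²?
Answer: 1485396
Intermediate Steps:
r = 4 (r = 2² = 4)
b(M) = (-1 + M)² (b(M) = (4 + (-5 + M))² = (-1 + M)²)
(b(12)*186)*66 = ((-1 + 12)²*186)*66 = (11²*186)*66 = (121*186)*66 = 22506*66 = 1485396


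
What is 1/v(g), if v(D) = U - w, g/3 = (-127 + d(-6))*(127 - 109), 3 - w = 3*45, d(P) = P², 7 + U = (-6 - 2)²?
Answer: 1/189 ≈ 0.0052910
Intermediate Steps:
U = 57 (U = -7 + (-6 - 2)² = -7 + (-8)² = -7 + 64 = 57)
w = -132 (w = 3 - 3*45 = 3 - 1*135 = 3 - 135 = -132)
g = -4914 (g = 3*((-127 + (-6)²)*(127 - 109)) = 3*((-127 + 36)*18) = 3*(-91*18) = 3*(-1638) = -4914)
v(D) = 189 (v(D) = 57 - 1*(-132) = 57 + 132 = 189)
1/v(g) = 1/189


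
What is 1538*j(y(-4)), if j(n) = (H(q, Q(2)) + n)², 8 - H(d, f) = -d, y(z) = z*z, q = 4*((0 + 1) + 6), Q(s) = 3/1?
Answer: 4158752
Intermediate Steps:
Q(s) = 3 (Q(s) = 3*1 = 3)
q = 28 (q = 4*(1 + 6) = 4*7 = 28)
y(z) = z²
H(d, f) = 8 + d (H(d, f) = 8 - (-1)*d = 8 + d)
j(n) = (36 + n)² (j(n) = ((8 + 28) + n)² = (36 + n)²)
1538*j(y(-4)) = 1538*(36 + (-4)²)² = 1538*(36 + 16)² = 1538*52² = 1538*2704 = 4158752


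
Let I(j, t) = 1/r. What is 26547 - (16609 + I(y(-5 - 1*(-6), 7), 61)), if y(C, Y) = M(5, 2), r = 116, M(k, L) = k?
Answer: 1152807/116 ≈ 9938.0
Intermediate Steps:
y(C, Y) = 5
I(j, t) = 1/116
26547 - (16609 + I(y(-5 - 1*(-6), 7), 61)) = 26547 - (16609 + 1/116) = 26547 - 1*1926645/116 = 26547 - 1926645/116 = 1152807/116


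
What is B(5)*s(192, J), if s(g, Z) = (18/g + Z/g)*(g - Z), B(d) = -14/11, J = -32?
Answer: 686/33 ≈ 20.788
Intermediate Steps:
B(d) = -14/11 (B(d) = -14*1/11 = -14/11)
s(g, Z) = (g - Z)*(18/g + Z/g)
B(5)*s(192, J) = -14*(-1*(-32)**2 - 18*(-32) + 192*(18 - 32))/(11*192) = -7*(-1*1024 + 576 + 192*(-14))/1056 = -7*(-1024 + 576 - 2688)/1056 = -7*(-3136)/1056 = -14/11*(-49/3) = 686/33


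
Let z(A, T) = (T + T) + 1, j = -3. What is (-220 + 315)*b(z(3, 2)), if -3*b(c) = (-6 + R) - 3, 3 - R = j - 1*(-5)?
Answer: 760/3 ≈ 253.33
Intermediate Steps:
z(A, T) = 1 + 2*T (z(A, T) = 2*T + 1 = 1 + 2*T)
R = 1 (R = 3 - (-3 - 1*(-5)) = 3 - (-3 + 5) = 3 - 1*2 = 3 - 2 = 1)
b(c) = 8/3 (b(c) = -((-6 + 1) - 3)/3 = -(-5 - 3)/3 = -⅓*(-8) = 8/3)
(-220 + 315)*b(z(3, 2)) = (-220 + 315)*(8/3) = 95*(8/3) = 760/3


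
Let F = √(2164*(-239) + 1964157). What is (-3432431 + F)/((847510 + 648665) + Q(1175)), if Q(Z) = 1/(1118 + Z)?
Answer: -7870564283/3430729276 + 2293*√1446961/3430729276 ≈ -2.2933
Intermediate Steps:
F = √1446961 (F = √(-517196 + 1964157) = √1446961 ≈ 1202.9)
(-3432431 + F)/((847510 + 648665) + Q(1175)) = (-3432431 + √1446961)/((847510 + 648665) + 1/(1118 + 1175)) = (-3432431 + √1446961)/(1496175 + 1/2293) = (-3432431 + √1446961)/(3430729276/2293) = (-3432431 + √1446961)*(2293/3430729276) = -7870564283/3430729276 + 2293*√1446961/3430729276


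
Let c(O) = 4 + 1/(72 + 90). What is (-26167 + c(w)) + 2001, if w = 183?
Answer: -3914243/162 ≈ -24162.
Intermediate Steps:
c(O) = 649/162 (c(O) = 4 + 1/162 = 649/162)
(-26167 + c(w)) + 2001 = (-26167 + 649/162) + 2001 = -4238405/162 + 2001 = -3914243/162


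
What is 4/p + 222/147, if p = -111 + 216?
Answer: 1138/735 ≈ 1.5483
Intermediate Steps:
p = 105
4/p + 222/147 = 4/105 + 222/147 = 4*(1/105) + 222*(1/147) = 4/105 + 74/49 = 1138/735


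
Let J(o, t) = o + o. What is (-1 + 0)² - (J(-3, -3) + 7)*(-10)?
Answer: 11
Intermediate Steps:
J(o, t) = 2*o
(-1 + 0)² - (J(-3, -3) + 7)*(-10) = (-1 + 0)² - (2*(-3) + 7)*(-10) = (-1)² - (-6 + 7)*(-10) = 1 - (-10) = 1 - 1*(-10) = 1 + 10 = 11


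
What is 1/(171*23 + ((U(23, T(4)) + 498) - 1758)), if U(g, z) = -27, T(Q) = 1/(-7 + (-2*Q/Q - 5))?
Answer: 1/2646 ≈ 0.00037793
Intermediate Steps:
T(Q) = -1/14 (T(Q) = 1/(-7 + (-2*1 - 5)) = 1/(-7 + (-2 - 5)) = 1/(-7 - 7) = 1/(-14) = -1/14)
1/(171*23 + ((U(23, T(4)) + 498) - 1758)) = 1/(171*23 + ((-27 + 498) - 1758)) = 1/(3933 + (471 - 1758)) = 1/(3933 - 1287) = 1/2646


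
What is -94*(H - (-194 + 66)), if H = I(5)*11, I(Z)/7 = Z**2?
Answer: -192982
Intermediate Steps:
I(Z) = 7*Z**2
H = 1925 (H = (7*5**2)*11 = (7*25)*11 = 175*11 = 1925)
-94*(H - (-194 + 66)) = -94*(1925 - (-194 + 66)) = -94*(1925 - 1*(-128)) = -94*(1925 + 128) = -94*2053 = -192982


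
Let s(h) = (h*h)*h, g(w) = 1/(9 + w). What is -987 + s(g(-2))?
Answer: -338540/343 ≈ -987.00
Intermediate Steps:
s(h) = h³ (s(h) = h²*h = h³)
-987 + s(g(-2)) = -987 + (1/(9 - 2))³ = -987 + (1/7)³ = -987 + (⅐)³ = -987 + 1/343 = -338540/343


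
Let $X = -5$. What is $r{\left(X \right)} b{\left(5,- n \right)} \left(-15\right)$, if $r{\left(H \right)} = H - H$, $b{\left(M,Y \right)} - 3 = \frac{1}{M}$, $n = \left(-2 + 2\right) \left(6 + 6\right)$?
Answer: $0$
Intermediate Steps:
$n = 0$ ($n = 0 \cdot 12 = 0$)
$b{\left(M,Y \right)} = 3 + \frac{1}{M}$
$r{\left(H \right)} = 0$
$r{\left(X \right)} b{\left(5,- n \right)} \left(-15\right) = 0 \left(3 + \frac{1}{5}\right) \left(-15\right) = 0 \cdot \frac{16}{5} \left(-15\right) = 0 \left(-15\right) = 0$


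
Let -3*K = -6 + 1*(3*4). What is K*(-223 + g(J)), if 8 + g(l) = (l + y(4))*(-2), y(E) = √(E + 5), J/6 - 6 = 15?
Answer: 978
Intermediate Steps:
J = 126 (J = 36 + 6*15 = 36 + 90 = 126)
y(E) = √(5 + E)
K = -2 (K = -(-6 + 1*(3*4))/3 = -(-6 + 1*12)/3 = -(-6 + 12)/3 = -⅓*6 = -2)
g(l) = -14 - 2*l (g(l) = -8 + (l + √(5 + 4))*(-2) = -8 + (l + √9)*(-2) = -8 + (l + 3)*(-2) = -8 + (3 + l)*(-2) = -8 + (-6 - 2*l) = -14 - 2*l)
K*(-223 + g(J)) = -2*(-223 + (-14 - 2*126)) = -2*(-223 + (-14 - 252)) = -2*(-223 - 266) = -2*(-489) = 978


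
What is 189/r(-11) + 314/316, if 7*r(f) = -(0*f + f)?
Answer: 210761/1738 ≈ 121.27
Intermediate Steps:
r(f) = -f/7 (r(f) = (-(0*f + f))/7 = (-(0 + f))/7 = (-f)/7 = -f/7)
189/r(-11) + 314/316 = 189/((-⅐*(-11))) + 314/316 = 189/(11/7) + 314*(1/316) = 189*(7/11) + 157/158 = 1323/11 + 157/158 = 210761/1738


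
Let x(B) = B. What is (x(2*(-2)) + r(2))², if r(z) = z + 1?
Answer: 1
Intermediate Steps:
r(z) = 1 + z
(x(2*(-2)) + r(2))² = (2*(-2) + (1 + 2))² = (-4 + 3)² = (-1)² = 1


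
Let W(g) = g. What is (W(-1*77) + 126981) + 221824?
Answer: 348728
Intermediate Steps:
(W(-1*77) + 126981) + 221824 = (-1*77 + 126981) + 221824 = (-77 + 126981) + 221824 = 126904 + 221824 = 348728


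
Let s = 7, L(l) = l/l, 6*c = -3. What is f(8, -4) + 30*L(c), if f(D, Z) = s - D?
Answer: 29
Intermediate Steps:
c = -½ (c = (⅙)*(-3) = -½ ≈ -0.50000)
L(l) = 1
f(D, Z) = 7 - D
f(8, -4) + 30*L(c) = (7 - 1*8) + 30*1 = (7 - 8) + 30 = -1 + 30 = 29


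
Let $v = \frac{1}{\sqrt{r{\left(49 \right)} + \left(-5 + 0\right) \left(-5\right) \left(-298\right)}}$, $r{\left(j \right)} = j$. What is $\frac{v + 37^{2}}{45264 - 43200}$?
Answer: $\frac{1369}{2064} - \frac{i \sqrt{7401}}{15275664} \approx 0.66327 - 5.6318 \cdot 10^{-6} i$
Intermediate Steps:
$v = - \frac{i \sqrt{7401}}{7401}$ ($v = \frac{1}{\sqrt{49 + \left(-5 + 0\right) \left(-5\right) \left(-298\right)}} = \frac{1}{\sqrt{49 + \left(-5\right) \left(-5\right) \left(-298\right)}} = \frac{1}{\sqrt{49 + 25 \left(-298\right)}} = \frac{1}{\sqrt{49 - 7450}} = \frac{1}{\sqrt{-7401}} = \frac{1}{i \sqrt{7401}} = - \frac{i \sqrt{7401}}{7401} \approx - 0.011624 i$)
$\frac{v + 37^{2}}{45264 - 43200} = \frac{- \frac{i \sqrt{7401}}{7401} + 37^{2}}{45264 - 43200} = \frac{- \frac{i \sqrt{7401}}{7401} + 1369}{2064} = \left(1369 - \frac{i \sqrt{7401}}{7401}\right) \frac{1}{2064} = \frac{1369}{2064} - \frac{i \sqrt{7401}}{15275664}$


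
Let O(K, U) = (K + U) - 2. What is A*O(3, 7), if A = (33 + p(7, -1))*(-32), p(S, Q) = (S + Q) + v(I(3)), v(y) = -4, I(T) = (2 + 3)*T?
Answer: -8960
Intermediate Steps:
I(T) = 5*T
p(S, Q) = -4 + Q + S (p(S, Q) = (S + Q) - 4 = (Q + S) - 4 = -4 + Q + S)
A = -1120 (A = (33 + (-4 - 1 + 7))*(-32) = (33 + 2)*(-32) = 35*(-32) = -1120)
O(K, U) = -2 + K + U
A*O(3, 7) = -1120*(-2 + 3 + 7) = -1120*8 = -8960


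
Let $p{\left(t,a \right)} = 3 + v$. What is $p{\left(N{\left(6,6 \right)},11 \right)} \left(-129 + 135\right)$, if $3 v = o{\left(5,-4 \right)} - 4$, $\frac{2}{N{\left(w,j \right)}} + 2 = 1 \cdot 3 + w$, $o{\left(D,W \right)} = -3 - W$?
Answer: $12$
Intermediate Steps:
$N{\left(w,j \right)} = \frac{2}{1 + w}$ ($N{\left(w,j \right)} = \frac{2}{-2 + \left(1 \cdot 3 + w\right)} = \frac{2}{-2 + \left(3 + w\right)} = \frac{2}{1 + w}$)
$v = -1$ ($v = \frac{\left(-3 - -4\right) - 4}{3} = \frac{\left(-3 + 4\right) - 4}{3} = \frac{1 - 4}{3} = \frac{1}{3} \left(-3\right) = -1$)
$p{\left(t,a \right)} = 2$ ($p{\left(t,a \right)} = 3 - 1 = 2$)
$p{\left(N{\left(6,6 \right)},11 \right)} \left(-129 + 135\right) = 2 \left(-129 + 135\right) = 2 \cdot 6 = 12$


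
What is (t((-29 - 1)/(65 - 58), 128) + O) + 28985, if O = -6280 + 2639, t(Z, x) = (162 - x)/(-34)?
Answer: 25343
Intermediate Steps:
t(Z, x) = -81/17 + x/34 (t(Z, x) = (162 - x)*(-1/34) = -81/17 + x/34)
O = -3641
(t((-29 - 1)/(65 - 58), 128) + O) + 28985 = ((-81/17 + (1/34)*128) - 3641) + 28985 = ((-81/17 + 64/17) - 3641) + 28985 = (-1 - 3641) + 28985 = -3642 + 28985 = 25343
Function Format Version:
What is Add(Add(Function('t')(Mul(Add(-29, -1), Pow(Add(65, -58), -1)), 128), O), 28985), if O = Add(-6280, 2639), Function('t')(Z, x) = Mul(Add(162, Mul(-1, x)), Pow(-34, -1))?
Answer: 25343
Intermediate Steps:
Function('t')(Z, x) = Add(Rational(-81, 17), Mul(Rational(1, 34), x)) (Function('t')(Z, x) = Mul(Add(162, Mul(-1, x)), Rational(-1, 34)) = Add(Rational(-81, 17), Mul(Rational(1, 34), x)))
O = -3641
Add(Add(Function('t')(Mul(Add(-29, -1), Pow(Add(65, -58), -1)), 128), O), 28985) = Add(Add(Add(Rational(-81, 17), Mul(Rational(1, 34), 128)), -3641), 28985) = Add(Add(Add(Rational(-81, 17), Rational(64, 17)), -3641), 28985) = Add(Add(-1, -3641), 28985) = Add(-3642, 28985) = 25343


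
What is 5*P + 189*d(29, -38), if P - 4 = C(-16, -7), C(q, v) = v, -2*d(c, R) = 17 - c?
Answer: 1119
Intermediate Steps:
d(c, R) = -17/2 + c/2 (d(c, R) = -(17 - c)/2 = -17/2 + c/2)
P = -3 (P = 4 - 7 = -3)
5*P + 189*d(29, -38) = 5*(-3) + 189*(-17/2 + (1/2)*29) = -15 + 189*(-17/2 + 29/2) = -15 + 189*6 = -15 + 1134 = 1119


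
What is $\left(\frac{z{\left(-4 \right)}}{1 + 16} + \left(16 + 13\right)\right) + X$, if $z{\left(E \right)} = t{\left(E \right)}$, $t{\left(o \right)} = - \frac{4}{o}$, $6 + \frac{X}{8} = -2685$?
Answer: $- \frac{365482}{17} \approx -21499.0$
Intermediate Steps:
$X = -21528$ ($X = -48 + 8 \left(-2685\right) = -48 - 21480 = -21528$)
$z{\left(E \right)} = - \frac{4}{E}$
$\left(\frac{z{\left(-4 \right)}}{1 + 16} + \left(16 + 13\right)\right) + X = \left(\frac{\left(-4\right) \frac{1}{-4}}{1 + 16} + \left(16 + 13\right)\right) - 21528 = \left(\frac{\left(-4\right) \left(- \frac{1}{4}\right)}{17} + 29\right) - 21528 = \left(\frac{1}{17} \cdot 1 + 29\right) - 21528 = \left(\frac{1}{17} + 29\right) - 21528 = \frac{494}{17} - 21528 = - \frac{365482}{17}$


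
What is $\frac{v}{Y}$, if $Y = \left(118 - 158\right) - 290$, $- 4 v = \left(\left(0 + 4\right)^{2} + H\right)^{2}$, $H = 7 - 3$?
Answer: $\frac{10}{33} \approx 0.30303$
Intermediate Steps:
$H = 4$ ($H = 7 - 3 = 4$)
$v = -100$ ($v = - \frac{\left(\left(0 + 4\right)^{2} + 4\right)^{2}}{4} = - \frac{\left(4^{2} + 4\right)^{2}}{4} = - \frac{\left(16 + 4\right)^{2}}{4} = - \frac{20^{2}}{4} = \left(- \frac{1}{4}\right) 400 = -100$)
$Y = -330$ ($Y = \left(118 - 158\right) - 290 = -40 - 290 = -330$)
$\frac{v}{Y} = - \frac{100}{-330} = \left(-100\right) \left(- \frac{1}{330}\right) = \frac{10}{33}$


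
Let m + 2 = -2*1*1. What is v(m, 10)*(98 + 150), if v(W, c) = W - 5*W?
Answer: 3968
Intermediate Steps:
m = -4 (m = -2 - 2*1*1 = -2 - 2*1 = -2 - 2 = -4)
v(W, c) = -4*W
v(m, 10)*(98 + 150) = (-4*(-4))*(98 + 150) = 16*248 = 3968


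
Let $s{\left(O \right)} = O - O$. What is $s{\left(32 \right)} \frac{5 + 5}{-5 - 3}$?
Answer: $0$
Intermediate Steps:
$s{\left(O \right)} = 0$
$s{\left(32 \right)} \frac{5 + 5}{-5 - 3} = 0 \frac{5 + 5}{-5 - 3} = 0 \frac{10}{-8} = 0 \cdot 10 \left(- \frac{1}{8}\right) = 0 \left(- \frac{5}{4}\right) = 0$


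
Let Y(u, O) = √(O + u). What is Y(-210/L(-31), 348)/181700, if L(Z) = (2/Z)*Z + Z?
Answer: √298758/5269300 ≈ 0.00010373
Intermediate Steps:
L(Z) = 2 + Z
Y(-210/L(-31), 348)/181700 = √(348 - 210/(2 - 31))/181700 = √(348 - 210/(-29))*(1/181700) = √(348 - 210*(-1/29))*(1/181700) = √(348 + 210/29)*(1/181700) = √(10302/29)*(1/181700) = (√298758/29)*(1/181700) = √298758/5269300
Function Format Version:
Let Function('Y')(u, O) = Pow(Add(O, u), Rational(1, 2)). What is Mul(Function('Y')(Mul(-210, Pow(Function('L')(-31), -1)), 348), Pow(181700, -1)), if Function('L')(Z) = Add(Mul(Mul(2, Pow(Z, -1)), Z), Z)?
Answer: Mul(Rational(1, 5269300), Pow(298758, Rational(1, 2))) ≈ 0.00010373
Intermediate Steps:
Function('L')(Z) = Add(2, Z)
Mul(Function('Y')(Mul(-210, Pow(Function('L')(-31), -1)), 348), Pow(181700, -1)) = Mul(Pow(Add(348, Mul(-210, Pow(Add(2, -31), -1))), Rational(1, 2)), Pow(181700, -1)) = Mul(Pow(Add(348, Mul(-210, Pow(-29, -1))), Rational(1, 2)), Rational(1, 181700)) = Mul(Pow(Add(348, Mul(-210, Rational(-1, 29))), Rational(1, 2)), Rational(1, 181700)) = Mul(Pow(Add(348, Rational(210, 29)), Rational(1, 2)), Rational(1, 181700)) = Mul(Pow(Rational(10302, 29), Rational(1, 2)), Rational(1, 181700)) = Mul(Mul(Rational(1, 29), Pow(298758, Rational(1, 2))), Rational(1, 181700)) = Mul(Rational(1, 5269300), Pow(298758, Rational(1, 2)))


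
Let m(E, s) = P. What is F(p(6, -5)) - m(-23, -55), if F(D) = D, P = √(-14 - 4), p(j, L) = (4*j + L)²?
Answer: 361 - 3*I*√2 ≈ 361.0 - 4.2426*I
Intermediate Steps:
p(j, L) = (L + 4*j)²
P = 3*I*√2 (P = √(-18) = 3*I*√2 ≈ 4.2426*I)
m(E, s) = 3*I*√2
F(p(6, -5)) - m(-23, -55) = (-5 + 4*6)² - 3*I*√2 = (-5 + 24)² - 3*I*√2 = 19² - 3*I*√2 = 361 - 3*I*√2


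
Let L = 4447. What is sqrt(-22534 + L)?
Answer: I*sqrt(18087) ≈ 134.49*I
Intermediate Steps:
sqrt(-22534 + L) = sqrt(-22534 + 4447) = sqrt(-18087) = I*sqrt(18087)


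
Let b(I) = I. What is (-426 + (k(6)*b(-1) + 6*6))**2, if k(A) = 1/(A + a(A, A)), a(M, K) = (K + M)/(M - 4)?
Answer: 21911761/144 ≈ 1.5217e+5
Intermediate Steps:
a(M, K) = (K + M)/(-4 + M)
k(A) = 1/(A + 2*A/(-4 + A)) (k(A) = 1/(A + (A + A)/(-4 + A)) = 1/(A + (2*A)/(-4 + A)) = 1/(A + 2*A/(-4 + A)))
(-426 + (k(6)*b(-1) + 6*6))**2 = (-426 + (((-4 + 6)/(6*(-2 + 6)))*(-1) + 6*6))**2 = (-426 + (((1/6)*2/4)*(-1) + 36))**2 = (-426 + (((1/6)*(1/4)*2)*(-1) + 36))**2 = (-426 + ((1/12)*(-1) + 36))**2 = (-426 + (-1/12 + 36))**2 = (-426 + 431/12)**2 = (-4681/12)**2 = 21911761/144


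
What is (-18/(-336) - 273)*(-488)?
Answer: 932385/7 ≈ 1.3320e+5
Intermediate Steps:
(-18/(-336) - 273)*(-488) = (-18*(-1/336) - 273)*(-488) = (3/56 - 273)*(-488) = -15285/56*(-488) = 932385/7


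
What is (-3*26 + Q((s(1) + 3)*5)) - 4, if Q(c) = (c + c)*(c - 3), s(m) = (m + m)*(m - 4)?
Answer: 458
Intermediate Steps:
s(m) = 2*m*(-4 + m) (s(m) = (2*m)*(-4 + m) = 2*m*(-4 + m))
Q(c) = 2*c*(-3 + c) (Q(c) = (2*c)*(-3 + c) = 2*c*(-3 + c))
(-3*26 + Q((s(1) + 3)*5)) - 4 = (-3*26 + 2*((2*1*(-4 + 1) + 3)*5)*(-3 + (2*1*(-4 + 1) + 3)*5)) - 4 = (-78 + 2*((2*1*(-3) + 3)*5)*(-3 + (2*1*(-3) + 3)*5)) - 4 = (-78 + 2*((-6 + 3)*5)*(-3 + (-6 + 3)*5)) - 4 = (-78 + 2*(-3*5)*(-3 - 3*5)) - 4 = (-78 + 2*(-15)*(-3 - 15)) - 4 = (-78 + 2*(-15)*(-18)) - 4 = (-78 + 540) - 4 = 462 - 4 = 458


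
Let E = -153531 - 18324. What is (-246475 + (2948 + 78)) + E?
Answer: -415304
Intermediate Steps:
E = -171855
(-246475 + (2948 + 78)) + E = (-246475 + (2948 + 78)) - 171855 = (-246475 + 3026) - 171855 = -243449 - 171855 = -415304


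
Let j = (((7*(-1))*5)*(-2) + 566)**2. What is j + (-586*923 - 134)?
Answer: -136516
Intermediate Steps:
j = 404496 (j = (-7*5*(-2) + 566)**2 = (-35*(-2) + 566)**2 = (70 + 566)**2 = 636**2 = 404496)
j + (-586*923 - 134) = 404496 + (-586*923 - 134) = 404496 + (-540878 - 134) = 404496 - 541012 = -136516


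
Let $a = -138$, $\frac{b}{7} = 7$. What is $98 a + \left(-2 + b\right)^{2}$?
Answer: $-11315$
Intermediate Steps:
$b = 49$ ($b = 7 \cdot 7 = 49$)
$98 a + \left(-2 + b\right)^{2} = 98 \left(-138\right) + \left(-2 + 49\right)^{2} = -13524 + 47^{2} = -13524 + 2209 = -11315$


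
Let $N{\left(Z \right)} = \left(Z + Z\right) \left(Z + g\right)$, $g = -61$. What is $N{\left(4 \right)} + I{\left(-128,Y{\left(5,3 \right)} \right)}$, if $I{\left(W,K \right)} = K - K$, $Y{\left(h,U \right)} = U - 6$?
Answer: $-456$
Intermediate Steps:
$Y{\left(h,U \right)} = -6 + U$
$N{\left(Z \right)} = 2 Z \left(-61 + Z\right)$ ($N{\left(Z \right)} = \left(Z + Z\right) \left(Z - 61\right) = 2 Z \left(-61 + Z\right)$)
$I{\left(W,K \right)} = 0$
$N{\left(4 \right)} + I{\left(-128,Y{\left(5,3 \right)} \right)} = 2 \cdot 4 \left(-61 + 4\right) + 0 = 2 \cdot 4 \left(-57\right) + 0 = -456 + 0 = -456$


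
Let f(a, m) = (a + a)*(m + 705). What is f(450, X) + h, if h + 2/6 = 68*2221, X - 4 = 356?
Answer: 3328583/3 ≈ 1.1095e+6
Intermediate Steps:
X = 360 (X = 4 + 356 = 360)
f(a, m) = 2*a*(705 + m) (f(a, m) = (2*a)*(705 + m) = 2*a*(705 + m))
h = 453083/3 (h = -1/3 + 68*2221 = -1/3 + 151028 = 453083/3 ≈ 1.5103e+5)
f(450, X) + h = 2*450*(705 + 360) + 453083/3 = 2*450*1065 + 453083/3 = 958500 + 453083/3 = 3328583/3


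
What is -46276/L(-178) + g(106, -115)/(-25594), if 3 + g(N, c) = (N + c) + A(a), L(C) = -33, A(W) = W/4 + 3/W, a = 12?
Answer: 4737552931/3378408 ≈ 1402.3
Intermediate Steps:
A(W) = 3/W + W/4 (A(W) = W*(1/4) + 3/W = W/4 + 3/W = 3/W + W/4)
g(N, c) = 1/4 + N + c (g(N, c) = -3 + ((N + c) + (3/12 + (1/4)*12)) = -3 + ((N + c) + (3*(1/12) + 3)) = -3 + ((N + c) + (1/4 + 3)) = -3 + ((N + c) + 13/4) = -3 + (13/4 + N + c) = 1/4 + N + c)
-46276/L(-178) + g(106, -115)/(-25594) = -46276/(-33) + (1/4 + 106 - 115)/(-25594) = -46276*(-1/33) - 35/4*(-1/25594) = 46276/33 + 35/102376 = 4737552931/3378408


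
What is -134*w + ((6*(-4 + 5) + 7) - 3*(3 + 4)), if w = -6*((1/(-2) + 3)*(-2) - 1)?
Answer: -4832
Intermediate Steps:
w = 36 (w = -6*((-½ + 3)*(-2) - 1) = -6*((5/2)*(-2) - 1) = -6*(-5 - 1) = -6*(-6) = 36)
-134*w + ((6*(-4 + 5) + 7) - 3*(3 + 4)) = -134*36 + ((6*(-4 + 5) + 7) - 3*(3 + 4)) = -4824 + ((6*1 + 7) - 3*7) = -4824 + ((6 + 7) - 21) = -4824 + (13 - 21) = -4824 - 8 = -4832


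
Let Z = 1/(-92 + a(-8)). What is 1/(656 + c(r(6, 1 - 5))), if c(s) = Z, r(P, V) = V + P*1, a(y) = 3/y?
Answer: 739/484776 ≈ 0.0015244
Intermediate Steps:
r(P, V) = P + V (r(P, V) = V + P = P + V)
Z = -8/739 (Z = 1/(-92 + 3/(-8)) = 1/(-92 + 3*(-1/8)) = 1/(-92 - 3/8) = 1/(-739/8) = -8/739 ≈ -0.010825)
c(s) = -8/739
1/(656 + c(r(6, 1 - 5))) = 1/(656 - 8/739) = 1/(484776/739) = 739/484776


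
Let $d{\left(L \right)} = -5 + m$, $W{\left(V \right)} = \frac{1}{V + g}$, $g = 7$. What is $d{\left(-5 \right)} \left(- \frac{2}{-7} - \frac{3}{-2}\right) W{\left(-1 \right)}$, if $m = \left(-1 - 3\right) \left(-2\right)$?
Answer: $\frac{25}{28} \approx 0.89286$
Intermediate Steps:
$W{\left(V \right)} = \frac{1}{7 + V}$ ($W{\left(V \right)} = \frac{1}{V + 7} = \frac{1}{7 + V}$)
$m = 8$ ($m = \left(-4\right) \left(-2\right) = 8$)
$d{\left(L \right)} = 3$ ($d{\left(L \right)} = -5 + 8 = 3$)
$d{\left(-5 \right)} \left(- \frac{2}{-7} - \frac{3}{-2}\right) W{\left(-1 \right)} = \frac{3 \left(- \frac{2}{-7} - \frac{3}{-2}\right)}{7 - 1} = \frac{3 \left(\left(-2\right) \left(- \frac{1}{7}\right) - - \frac{3}{2}\right)}{6} = 3 \left(\frac{2}{7} + \frac{3}{2}\right) \frac{1}{6} = 3 \cdot \frac{25}{14} \cdot \frac{1}{6} = \frac{75}{14} \cdot \frac{1}{6} = \frac{25}{28}$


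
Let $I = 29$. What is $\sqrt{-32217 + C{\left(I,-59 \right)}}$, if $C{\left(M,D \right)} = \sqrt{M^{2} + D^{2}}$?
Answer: $\sqrt{-32217 + \sqrt{4322}} \approx 179.31 i$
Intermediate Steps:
$C{\left(M,D \right)} = \sqrt{D^{2} + M^{2}}$
$\sqrt{-32217 + C{\left(I,-59 \right)}} = \sqrt{-32217 + \sqrt{\left(-59\right)^{2} + 29^{2}}} = \sqrt{-32217 + \sqrt{3481 + 841}} = \sqrt{-32217 + \sqrt{4322}}$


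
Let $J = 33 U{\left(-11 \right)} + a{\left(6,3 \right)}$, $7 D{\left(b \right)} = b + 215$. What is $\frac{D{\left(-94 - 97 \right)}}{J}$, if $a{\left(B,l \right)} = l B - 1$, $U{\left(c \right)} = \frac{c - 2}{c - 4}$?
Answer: $\frac{10}{133} \approx 0.075188$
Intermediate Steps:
$U{\left(c \right)} = \frac{-2 + c}{-4 + c}$
$D{\left(b \right)} = \frac{215}{7} + \frac{b}{7}$ ($D{\left(b \right)} = \frac{b + 215}{7} = \frac{215 + b}{7} = \frac{215}{7} + \frac{b}{7}$)
$a{\left(B,l \right)} = -1 + B l$ ($a{\left(B,l \right)} = B l - 1 = -1 + B l$)
$J = \frac{228}{5}$ ($J = 33 \frac{-2 - 11}{-4 - 11} + \left(-1 + 6 \cdot 3\right) = 33 \frac{1}{-15} \left(-13\right) + \left(-1 + 18\right) = 33 \left(\left(- \frac{1}{15}\right) \left(-13\right)\right) + 17 = 33 \cdot \frac{13}{15} + 17 = \frac{143}{5} + 17 = \frac{228}{5} \approx 45.6$)
$\frac{D{\left(-94 - 97 \right)}}{J} = \frac{\frac{215}{7} + \frac{-94 - 97}{7}}{\frac{228}{5}} = \left(\frac{215}{7} + \frac{1}{7} \left(-191\right)\right) \frac{5}{228} = \left(\frac{215}{7} - \frac{191}{7}\right) \frac{5}{228} = \frac{24}{7} \cdot \frac{5}{228} = \frac{10}{133}$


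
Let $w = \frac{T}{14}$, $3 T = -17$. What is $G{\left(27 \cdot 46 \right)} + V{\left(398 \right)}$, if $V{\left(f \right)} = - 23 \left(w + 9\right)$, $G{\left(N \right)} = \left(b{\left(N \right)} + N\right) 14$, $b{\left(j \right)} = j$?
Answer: $\frac{1452289}{42} \approx 34578.0$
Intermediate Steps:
$T = - \frac{17}{3}$ ($T = \frac{1}{3} \left(-17\right) = - \frac{17}{3} \approx -5.6667$)
$G{\left(N \right)} = 28 N$ ($G{\left(N \right)} = \left(N + N\right) 14 = 2 N 14 = 28 N$)
$w = - \frac{17}{42}$ ($w = - \frac{17}{3 \cdot 14} = \left(- \frac{17}{3}\right) \frac{1}{14} = - \frac{17}{42} \approx -0.40476$)
$V{\left(f \right)} = - \frac{8303}{42}$ ($V{\left(f \right)} = - 23 \left(- \frac{17}{42} + 9\right) = \left(-23\right) \frac{361}{42} = - \frac{8303}{42}$)
$G{\left(27 \cdot 46 \right)} + V{\left(398 \right)} = 28 \cdot 27 \cdot 46 - \frac{8303}{42} = 28 \cdot 1242 - \frac{8303}{42} = 34776 - \frac{8303}{42} = \frac{1452289}{42}$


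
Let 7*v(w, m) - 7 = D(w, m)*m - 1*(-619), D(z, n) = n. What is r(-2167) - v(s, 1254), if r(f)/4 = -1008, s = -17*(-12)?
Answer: -1601366/7 ≈ -2.2877e+5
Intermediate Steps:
s = 204
r(f) = -4032 (r(f) = 4*(-1008) = -4032)
v(w, m) = 626/7 + m²/7 (v(w, m) = 1 + (m*m - 1*(-619))/7 = 1 + (m² + 619)/7 = 1 + (619 + m²)/7 = 1 + (619/7 + m²/7) = 626/7 + m²/7)
r(-2167) - v(s, 1254) = -4032 - (626/7 + (⅐)*1254²) = -4032 - (626/7 + (⅐)*1572516) = -4032 - (626/7 + 1572516/7) = -4032 - 1*1573142/7 = -4032 - 1573142/7 = -1601366/7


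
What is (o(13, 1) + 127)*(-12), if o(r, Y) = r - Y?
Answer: -1668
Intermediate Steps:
(o(13, 1) + 127)*(-12) = ((13 - 1*1) + 127)*(-12) = ((13 - 1) + 127)*(-12) = (12 + 127)*(-12) = 139*(-12) = -1668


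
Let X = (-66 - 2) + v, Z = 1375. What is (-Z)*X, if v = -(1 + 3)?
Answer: 99000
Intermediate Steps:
v = -4 (v = -1*4 = -4)
X = -72 (X = (-66 - 2) - 4 = -68 - 4 = -72)
(-Z)*X = -1*1375*(-72) = -1375*(-72) = 99000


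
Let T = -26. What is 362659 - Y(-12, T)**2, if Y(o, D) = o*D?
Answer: 265315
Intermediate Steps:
Y(o, D) = D*o
362659 - Y(-12, T)**2 = 362659 - (-26*(-12))**2 = 362659 - 1*312**2 = 362659 - 1*97344 = 362659 - 97344 = 265315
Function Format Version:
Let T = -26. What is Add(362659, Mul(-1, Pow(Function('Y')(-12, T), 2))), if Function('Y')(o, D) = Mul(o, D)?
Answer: 265315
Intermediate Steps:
Function('Y')(o, D) = Mul(D, o)
Add(362659, Mul(-1, Pow(Function('Y')(-12, T), 2))) = Add(362659, Mul(-1, Pow(Mul(-26, -12), 2))) = Add(362659, Mul(-1, Pow(312, 2))) = Add(362659, Mul(-1, 97344)) = Add(362659, -97344) = 265315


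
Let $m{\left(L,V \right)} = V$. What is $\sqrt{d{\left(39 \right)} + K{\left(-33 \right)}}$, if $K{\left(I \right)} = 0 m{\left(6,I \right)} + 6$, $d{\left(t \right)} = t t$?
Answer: $\sqrt{1527} \approx 39.077$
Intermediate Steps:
$d{\left(t \right)} = t^{2}$
$K{\left(I \right)} = 6$ ($K{\left(I \right)} = 0 I + 6 = 0 + 6 = 6$)
$\sqrt{d{\left(39 \right)} + K{\left(-33 \right)}} = \sqrt{39^{2} + 6} = \sqrt{1521 + 6} = \sqrt{1527}$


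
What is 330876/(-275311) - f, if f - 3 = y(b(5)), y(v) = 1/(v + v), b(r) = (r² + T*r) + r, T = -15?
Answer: -103837499/24777990 ≈ -4.1907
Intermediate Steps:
b(r) = r² - 14*r (b(r) = (r² - 15*r) + r = r² - 14*r)
y(v) = 1/(2*v)
f = 269/90 (f = 3 + 1/(2*((5*(-14 + 5)))) = 3 + 1/(2*((5*(-9)))) = 3 + (½)/(-45) = 3 + (½)*(-1/45) = 3 - 1/90 = 269/90 ≈ 2.9889)
330876/(-275311) - f = 330876/(-275311) - 1*269/90 = 330876*(-1/275311) - 269/90 = -330876/275311 - 269/90 = -103837499/24777990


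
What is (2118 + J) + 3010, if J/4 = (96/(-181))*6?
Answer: 925864/181 ≈ 5115.3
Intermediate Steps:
J = -2304/181 (J = 4*((96/(-181))*6) = 4*((96*(-1/181))*6) = 4*(-96/181*6) = 4*(-576/181) = -2304/181 ≈ -12.729)
(2118 + J) + 3010 = (2118 - 2304/181) + 3010 = 381054/181 + 3010 = 925864/181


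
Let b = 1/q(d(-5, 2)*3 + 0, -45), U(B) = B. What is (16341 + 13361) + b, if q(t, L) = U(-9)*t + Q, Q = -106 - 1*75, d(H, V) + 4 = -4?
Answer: 1039571/35 ≈ 29702.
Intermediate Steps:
d(H, V) = -8 (d(H, V) = -4 - 4 = -8)
Q = -181 (Q = -106 - 75 = -181)
q(t, L) = -181 - 9*t (q(t, L) = -9*t - 181 = -181 - 9*t)
b = 1/35 (b = 1/(-181 - 9*(-8*3 + 0)) = 1/(-181 - 9*(-24 + 0)) = 1/(-181 - 9*(-24)) = 1/(-181 + 216) = 1/35 ≈ 0.028571)
(16341 + 13361) + b = (16341 + 13361) + 1/35 = 29702 + 1/35 = 1039571/35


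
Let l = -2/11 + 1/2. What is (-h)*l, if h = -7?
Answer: 49/22 ≈ 2.2273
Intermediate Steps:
l = 7/22 (l = -2*1/11 + 1*(½) = -2/11 + ½ = 7/22 ≈ 0.31818)
(-h)*l = -1*(-7)*(7/22) = 7*(7/22) = 49/22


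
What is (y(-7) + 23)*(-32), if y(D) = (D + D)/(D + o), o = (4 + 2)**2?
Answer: -20896/29 ≈ -720.55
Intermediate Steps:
o = 36 (o = 6**2 = 36)
y(D) = 2*D/(36 + D) (y(D) = (D + D)/(D + 36) = (2*D)/(36 + D) = 2*D/(36 + D))
(y(-7) + 23)*(-32) = (2*(-7)/(36 - 7) + 23)*(-32) = (2*(-7)/29 + 23)*(-32) = (2*(-7)*(1/29) + 23)*(-32) = (-14/29 + 23)*(-32) = (653/29)*(-32) = -20896/29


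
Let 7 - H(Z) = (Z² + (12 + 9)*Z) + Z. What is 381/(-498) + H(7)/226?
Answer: -30619/18758 ≈ -1.6323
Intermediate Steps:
H(Z) = 7 - Z² - 22*Z (H(Z) = 7 - ((Z² + (12 + 9)*Z) + Z) = 7 - ((Z² + 21*Z) + Z) = 7 - (Z² + 22*Z) = 7 + (-Z² - 22*Z) = 7 - Z² - 22*Z)
381/(-498) + H(7)/226 = 381/(-498) + (7 - 1*7² - 22*7)/226 = 381*(-1/498) + (7 - 1*49 - 154)*(1/226) = -127/166 + (7 - 49 - 154)*(1/226) = -127/166 - 196*1/226 = -127/166 - 98/113 = -30619/18758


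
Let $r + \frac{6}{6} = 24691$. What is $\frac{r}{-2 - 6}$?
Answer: $- \frac{12345}{4} \approx -3086.3$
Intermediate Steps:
$r = 24690$ ($r = -1 + 24691 = 24690$)
$\frac{r}{-2 - 6} = \frac{24690}{-2 - 6} = \frac{24690}{-8} = 24690 \left(- \frac{1}{8}\right) = - \frac{12345}{4}$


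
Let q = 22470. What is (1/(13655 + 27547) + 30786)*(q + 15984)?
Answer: 8129462550157/6867 ≈ 1.1838e+9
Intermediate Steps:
(1/(13655 + 27547) + 30786)*(q + 15984) = (1/(13655 + 27547) + 30786)*(22470 + 15984) = (1/41202 + 30786)*38454 = (1268444773/41202)*38454 = 8129462550157/6867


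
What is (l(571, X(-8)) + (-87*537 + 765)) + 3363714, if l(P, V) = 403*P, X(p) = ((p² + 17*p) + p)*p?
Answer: 3547873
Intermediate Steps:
X(p) = p*(p² + 18*p) (X(p) = (p² + 18*p)*p = p*(p² + 18*p))
(l(571, X(-8)) + (-87*537 + 765)) + 3363714 = (403*571 + (-87*537 + 765)) + 3363714 = (230113 + (-46719 + 765)) + 3363714 = (230113 - 45954) + 3363714 = 184159 + 3363714 = 3547873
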